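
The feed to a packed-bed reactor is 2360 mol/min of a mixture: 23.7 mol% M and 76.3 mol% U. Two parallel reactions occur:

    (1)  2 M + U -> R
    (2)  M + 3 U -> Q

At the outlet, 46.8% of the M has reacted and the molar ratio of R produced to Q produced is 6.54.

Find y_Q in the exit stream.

Conversion of M: M consumed = 0.468 × 559.3 = 261.8 mol/min = 2ξ₁ + 1ξ₂.
Selectivity: 1ξ₁ / (1ξ₂) = 6.54 → ξ₁ = 6.54 ξ₂.
Substitute: (2·6.54 + 1) ξ₂ = 261.8 → ξ₂ = 18.59 mol/min, ξ₁ = 121.6 mol/min.
Outlet amounts (n = n₀ + Σ ν·ξ):
  M: 559.3 − 2(121.6) − 1(18.59) = 297.6
  U: 1801 − 1(121.6) − 3(18.59) = 1623
  R: 0 + 1(121.6) = 121.6
  Q: 0 + 1(18.59) = 18.59
Total out = 2061 mol/min; y_Q = 18.59 / 2061 = 0.00902.

0.00902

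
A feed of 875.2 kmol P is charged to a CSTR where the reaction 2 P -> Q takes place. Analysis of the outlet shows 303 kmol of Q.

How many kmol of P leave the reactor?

For Q: n = n₀ + 1ξ → 303 = 0 + 1ξ, giving ξ = 303 kmol.
Outlet amounts (n = n₀ + ν ξ):
  P: 875.2 − 2(303) = 269.2
  Q: 0 + 1(303) = 303

269 kmol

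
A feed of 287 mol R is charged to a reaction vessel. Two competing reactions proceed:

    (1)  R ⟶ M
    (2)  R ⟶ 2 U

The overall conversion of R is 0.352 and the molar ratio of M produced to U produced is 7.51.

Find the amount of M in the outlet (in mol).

Conversion of R: R consumed = 0.352 × 287 = 101 mol = 1ξ₁ + 1ξ₂.
Selectivity: 1ξ₁ / (2ξ₂) = 7.51 → ξ₁ = 15.02 ξ₂.
Substitute: (1·15.02 + 1) ξ₂ = 101 → ξ₂ = 6.306 mol, ξ₁ = 94.72 mol.
Outlet amounts (n = n₀ + Σ ν·ξ):
  R: 287 − 1(94.72) − 1(6.306) = 186
  M: 0 + 1(94.72) = 94.72
  U: 0 + 2(6.306) = 12.61

94.7 mol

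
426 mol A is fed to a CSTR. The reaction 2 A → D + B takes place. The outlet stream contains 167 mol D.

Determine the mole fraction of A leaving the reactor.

0.216

For D: n = n₀ + 1ξ → 167 = 0 + 1ξ, giving ξ = 167 mol.
Outlet amounts (n = n₀ + ν ξ):
  A: 426 − 2(167) = 92
  D: 0 + 1(167) = 167
  B: 0 + 1(167) = 167
Total out = 426 mol; y_A = 92 / 426 = 0.216.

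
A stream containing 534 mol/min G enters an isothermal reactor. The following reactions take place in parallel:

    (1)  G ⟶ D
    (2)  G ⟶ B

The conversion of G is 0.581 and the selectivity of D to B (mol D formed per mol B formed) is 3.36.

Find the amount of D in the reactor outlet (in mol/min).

239 mol/min

Conversion of G: G consumed = 0.581 × 534 = 310.3 mol/min = 1ξ₁ + 1ξ₂.
Selectivity: 1ξ₁ / (1ξ₂) = 3.36 → ξ₁ = 3.36 ξ₂.
Substitute: (1·3.36 + 1) ξ₂ = 310.3 → ξ₂ = 71.16 mol/min, ξ₁ = 239.1 mol/min.
Outlet amounts (n = n₀ + Σ ν·ξ):
  G: 534 − 1(239.1) − 1(71.16) = 223.7
  D: 0 + 1(239.1) = 239.1
  B: 0 + 1(71.16) = 71.16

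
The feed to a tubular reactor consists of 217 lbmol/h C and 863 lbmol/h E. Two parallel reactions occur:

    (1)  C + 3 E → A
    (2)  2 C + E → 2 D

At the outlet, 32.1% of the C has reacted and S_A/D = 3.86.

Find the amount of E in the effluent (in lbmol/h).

Conversion of C: C consumed = 0.321 × 217 = 69.66 lbmol/h = 1ξ₁ + 2ξ₂.
Selectivity: 1ξ₁ / (2ξ₂) = 3.86 → ξ₁ = 7.72 ξ₂.
Substitute: (1·7.72 + 2) ξ₂ = 69.66 → ξ₂ = 7.166 lbmol/h, ξ₁ = 55.32 lbmol/h.
Outlet amounts (n = n₀ + Σ ν·ξ):
  C: 217 − 1(55.32) − 2(7.166) = 147.3
  E: 863 − 3(55.32) − 1(7.166) = 689.9
  A: 0 + 1(55.32) = 55.32
  D: 0 + 2(7.166) = 14.33

690 lbmol/h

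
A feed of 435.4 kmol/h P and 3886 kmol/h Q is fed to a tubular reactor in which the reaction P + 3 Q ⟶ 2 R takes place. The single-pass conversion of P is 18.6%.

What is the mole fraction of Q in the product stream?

P reacted = 0.186 × 435.4 = 80.98 kmol/h; ν_P = −1, so ξ = 80.98/1 = 80.98 kmol/h.
Outlet amounts (n = n₀ + ν ξ):
  P: 435.4 − 1(80.98) = 354.4
  Q: 3886 − 3(80.98) = 3643
  R: 0 + 2(80.98) = 162
Total out = 4159 kmol/h; y_Q = 3643 / 4159 = 0.8759.

0.876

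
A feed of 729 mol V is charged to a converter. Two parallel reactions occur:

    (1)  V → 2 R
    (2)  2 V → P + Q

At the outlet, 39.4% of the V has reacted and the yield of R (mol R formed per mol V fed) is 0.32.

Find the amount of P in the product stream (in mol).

85.3 mol

Yield of R: 2ξ₁ / 729 = 0.32 → ξ₁ = 116.6 mol.
Conversion of V: 1ξ₁ + 2ξ₂ = 0.394 × 729 = 287.2 → ξ₂ = 85.29 mol.
Outlet amounts (n = n₀ + Σ ν·ξ):
  V: 729 − 1(116.6) − 2(85.29) = 441.8
  R: 0 + 2(116.6) = 233.3
  P: 0 + 1(85.29) = 85.29
  Q: 0 + 1(85.29) = 85.29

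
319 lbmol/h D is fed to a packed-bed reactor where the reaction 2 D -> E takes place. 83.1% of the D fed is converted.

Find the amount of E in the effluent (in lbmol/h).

133 lbmol/h

D reacted = 0.831 × 319 = 265.1 lbmol/h; ν_D = −2, so ξ = 265.1/2 = 132.5 lbmol/h.
Outlet amounts (n = n₀ + ν ξ):
  D: 319 − 2(132.5) = 53.91
  E: 0 + 1(132.5) = 132.5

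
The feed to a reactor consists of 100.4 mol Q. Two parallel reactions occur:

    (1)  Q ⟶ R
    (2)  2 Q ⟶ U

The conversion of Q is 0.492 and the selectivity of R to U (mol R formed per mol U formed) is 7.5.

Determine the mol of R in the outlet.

39 mol

Conversion of Q: Q consumed = 0.492 × 100.4 = 49.4 mol = 1ξ₁ + 2ξ₂.
Selectivity: 1ξ₁ / (1ξ₂) = 7.5 → ξ₁ = 7.5 ξ₂.
Substitute: (1·7.5 + 2) ξ₂ = 49.4 → ξ₂ = 5.2 mol, ξ₁ = 39 mol.
Outlet amounts (n = n₀ + Σ ν·ξ):
  Q: 100.4 − 1(39) − 2(5.2) = 51
  R: 0 + 1(39) = 39
  U: 0 + 1(5.2) = 5.2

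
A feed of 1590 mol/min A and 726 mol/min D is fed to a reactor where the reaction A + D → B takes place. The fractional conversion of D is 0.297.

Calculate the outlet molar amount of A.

D reacted = 0.297 × 726 = 215.6 mol/min; ν_D = −1, so ξ = 215.6/1 = 215.6 mol/min.
Outlet amounts (n = n₀ + ν ξ):
  A: 1590 − 1(215.6) = 1374
  D: 726 − 1(215.6) = 510.4
  B: 0 + 1(215.6) = 215.6

1370 mol/min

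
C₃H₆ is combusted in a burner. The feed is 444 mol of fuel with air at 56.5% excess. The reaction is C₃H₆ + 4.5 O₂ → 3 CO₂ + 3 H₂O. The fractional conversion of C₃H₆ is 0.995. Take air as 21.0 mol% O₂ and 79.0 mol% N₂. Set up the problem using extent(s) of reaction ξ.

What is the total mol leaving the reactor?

Stoichiometric O₂ = 4.5 × 444 = 1998 mol; O₂ fed = 1998 × 1.565 = 3127 mol.
N₂ fed = 3127 × 79/21 = 11760 mol.
Fuel reacted = 0.995 × 444 → ξ = 441.8 mol.
Outlet (n = n₀ + ν ξ):
  C₃H₆: 444 − 1(441.8) = 2.22
  O₂: 3127 − 4.5(441.8) = 1139
  N₂: 11760 (inert)
  CO₂: 0 + 3(441.8) = 1325
  H₂O: 0 + 3(441.8) = 1325
Total out = 2.22 + 1139 + 11760 + 1325 + 1325 = 15550 mol.

15600 mol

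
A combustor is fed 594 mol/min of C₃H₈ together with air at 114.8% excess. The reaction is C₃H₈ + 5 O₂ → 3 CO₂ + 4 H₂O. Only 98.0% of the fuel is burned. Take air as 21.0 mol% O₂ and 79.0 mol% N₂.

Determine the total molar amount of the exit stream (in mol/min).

31600 mol/min

Stoichiometric O₂ = 5 × 594 = 2970 mol/min; O₂ fed = 2970 × 2.148 = 6380 mol/min.
N₂ fed = 6380 × 79/21 = 24000 mol/min.
Fuel reacted = 0.98 × 594 → ξ = 582.1 mol/min.
Outlet (n = n₀ + ν ξ):
  C₃H₈: 594 − 1(582.1) = 11.88
  O₂: 6380 − 5(582.1) = 3469
  N₂: 24000 (inert)
  CO₂: 0 + 3(582.1) = 1746
  H₂O: 0 + 4(582.1) = 2328
Total out = 11.88 + 3469 + 24000 + 1746 + 2328 = 31550 mol/min.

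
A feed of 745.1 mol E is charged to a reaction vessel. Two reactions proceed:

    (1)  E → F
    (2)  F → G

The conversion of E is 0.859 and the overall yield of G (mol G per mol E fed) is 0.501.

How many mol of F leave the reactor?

267 mol

Conversion of E: E consumed = 1ξ₁ = 0.859 × 745.1 → ξ₁ = 640 mol.
Yield of G: 1ξ₂ / 745.1 = 0.501 → ξ₂ = 373.3 mol.
Outlet amounts (n = n₀ + Σ ν·ξ):
  E: 745.1 − 1(640) = 105.1
  F: 0 + 1(640) − 1(373.3) = 266.7
  G: 0 + 1(373.3) = 373.3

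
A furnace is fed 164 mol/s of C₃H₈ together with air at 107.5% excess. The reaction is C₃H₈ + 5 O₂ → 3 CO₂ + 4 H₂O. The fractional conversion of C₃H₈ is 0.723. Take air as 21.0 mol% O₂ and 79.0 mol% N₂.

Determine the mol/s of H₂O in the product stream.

474 mol/s

Stoichiometric O₂ = 5 × 164 = 820 mol/s; O₂ fed = 820 × 2.075 = 1702 mol/s.
N₂ fed = 1702 × 79/21 = 6401 mol/s.
Fuel reacted = 0.723 × 164 → ξ = 118.6 mol/s.
Outlet (n = n₀ + ν ξ):
  C₃H₈: 164 − 1(118.6) = 45.43
  O₂: 1702 − 5(118.6) = 1109
  N₂: 6401 (inert)
  CO₂: 0 + 3(118.6) = 355.7
  H₂O: 0 + 4(118.6) = 474.3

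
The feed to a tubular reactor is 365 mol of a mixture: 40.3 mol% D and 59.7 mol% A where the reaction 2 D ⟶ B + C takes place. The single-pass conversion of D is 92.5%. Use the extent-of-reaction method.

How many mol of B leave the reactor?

68 mol

D reacted = 0.925 × 147.1 = 136.1 mol; ν_D = −2, so ξ = 136.1/2 = 68.03 mol.
Outlet amounts (n = n₀ + ν ξ):
  D: 147.1 − 2(68.03) = 11.03
  B: 0 + 1(68.03) = 68.03
  C: 0 + 1(68.03) = 68.03
  A: 217.9 (inert)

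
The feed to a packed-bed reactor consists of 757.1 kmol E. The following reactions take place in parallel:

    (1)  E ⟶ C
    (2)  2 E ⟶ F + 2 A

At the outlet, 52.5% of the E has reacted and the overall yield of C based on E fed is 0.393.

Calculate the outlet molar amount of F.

50 kmol

Yield of C: 1ξ₁ / 757.1 = 0.393 → ξ₁ = 297.5 kmol.
Conversion of E: 1ξ₁ + 2ξ₂ = 0.525 × 757.1 = 397.5 → ξ₂ = 49.97 kmol.
Outlet amounts (n = n₀ + Σ ν·ξ):
  E: 757.1 − 1(297.5) − 2(49.97) = 359.6
  C: 0 + 1(297.5) = 297.5
  F: 0 + 1(49.97) = 49.97
  A: 0 + 2(49.97) = 99.94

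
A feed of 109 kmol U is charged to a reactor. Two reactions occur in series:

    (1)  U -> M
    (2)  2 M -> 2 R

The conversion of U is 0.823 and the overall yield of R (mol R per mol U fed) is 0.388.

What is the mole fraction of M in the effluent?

Conversion of U: U consumed = 1ξ₁ = 0.823 × 109 → ξ₁ = 89.71 kmol.
Yield of R: 2ξ₂ / 109 = 0.388 → ξ₂ = 21.15 kmol.
Outlet amounts (n = n₀ + Σ ν·ξ):
  U: 109 − 1(89.71) = 19.29
  M: 0 + 1(89.71) − 2(21.15) = 47.41
  R: 0 + 2(21.15) = 42.29
Total out = 109 kmol; y_M = 47.41 / 109 = 0.435.

0.435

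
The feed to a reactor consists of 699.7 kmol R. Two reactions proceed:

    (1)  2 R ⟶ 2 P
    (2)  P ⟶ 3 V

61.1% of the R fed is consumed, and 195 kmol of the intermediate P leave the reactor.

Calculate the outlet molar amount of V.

Conversion of R: R consumed = 2ξ₁ = 0.611 × 699.7 → ξ₁ = 213.8 kmol.
P balance: n_P = 0 + 2ξ₁ − 1ξ₂ = 195 → ξ₂ = (2·213.8 − 195)/1 = 232.5 kmol.
Outlet amounts (n = n₀ + Σ ν·ξ):
  R: 699.7 − 2(213.8) = 272.2
  P: 0 + 2(213.8) − 1(232.5) = 195
  V: 0 + 3(232.5) = 697.6

698 kmol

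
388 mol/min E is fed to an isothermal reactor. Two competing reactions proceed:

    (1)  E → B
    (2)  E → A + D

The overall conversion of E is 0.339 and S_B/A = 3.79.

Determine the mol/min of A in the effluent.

27.5 mol/min

Conversion of E: E consumed = 0.339 × 388 = 131.5 mol/min = 1ξ₁ + 1ξ₂.
Selectivity: 1ξ₁ / (1ξ₂) = 3.79 → ξ₁ = 3.79 ξ₂.
Substitute: (1·3.79 + 1) ξ₂ = 131.5 → ξ₂ = 27.46 mol/min, ξ₁ = 104.1 mol/min.
Outlet amounts (n = n₀ + Σ ν·ξ):
  E: 388 − 1(104.1) − 1(27.46) = 256.5
  B: 0 + 1(104.1) = 104.1
  A: 0 + 1(27.46) = 27.46
  D: 0 + 1(27.46) = 27.46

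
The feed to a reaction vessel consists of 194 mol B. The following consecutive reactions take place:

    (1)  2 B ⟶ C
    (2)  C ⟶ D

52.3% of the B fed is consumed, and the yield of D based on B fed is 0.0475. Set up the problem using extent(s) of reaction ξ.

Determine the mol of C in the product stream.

Conversion of B: B consumed = 2ξ₁ = 0.523 × 194 → ξ₁ = 50.73 mol.
Yield of D: 1ξ₂ / 194 = 0.0475 → ξ₂ = 9.215 mol.
Outlet amounts (n = n₀ + Σ ν·ξ):
  B: 194 − 2(50.73) = 92.54
  C: 0 + 1(50.73) − 1(9.215) = 41.52
  D: 0 + 1(9.215) = 9.215

41.5 mol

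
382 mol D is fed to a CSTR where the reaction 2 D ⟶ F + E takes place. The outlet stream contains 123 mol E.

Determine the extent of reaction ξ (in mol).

ξ = 123 mol

For E: n = n₀ + 1ξ → 123 = 0 + 1ξ, giving ξ = 123 mol.
Outlet amounts (n = n₀ + ν ξ):
  D: 382 − 2(123) = 136
  F: 0 + 1(123) = 123
  E: 0 + 1(123) = 123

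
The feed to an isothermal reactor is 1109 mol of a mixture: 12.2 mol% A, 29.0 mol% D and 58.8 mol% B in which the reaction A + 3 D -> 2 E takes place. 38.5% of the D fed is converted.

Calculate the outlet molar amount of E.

D reacted = 0.385 × 321.6 = 123.8 mol; ν_D = −3, so ξ = 123.8/3 = 41.27 mol.
Outlet amounts (n = n₀ + ν ξ):
  A: 135.3 − 1(41.27) = 94.02
  D: 321.6 − 3(41.27) = 197.8
  E: 0 + 2(41.27) = 82.55
  B: 652.1 (inert)

82.5 mol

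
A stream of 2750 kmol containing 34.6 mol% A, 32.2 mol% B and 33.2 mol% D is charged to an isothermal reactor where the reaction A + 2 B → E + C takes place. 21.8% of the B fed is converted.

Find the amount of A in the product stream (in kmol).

855 kmol

B reacted = 0.218 × 885.5 = 193 kmol; ν_B = −2, so ξ = 193/2 = 96.52 kmol.
Outlet amounts (n = n₀ + ν ξ):
  A: 951.5 − 1(96.52) = 855
  B: 885.5 − 2(96.52) = 692.5
  E: 0 + 1(96.52) = 96.52
  C: 0 + 1(96.52) = 96.52
  D: 913 (inert)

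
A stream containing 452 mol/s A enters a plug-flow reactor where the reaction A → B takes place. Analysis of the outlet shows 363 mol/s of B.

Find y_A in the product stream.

0.197

For B: n = n₀ + 1ξ → 363 = 0 + 1ξ, giving ξ = 363 mol/s.
Outlet amounts (n = n₀ + ν ξ):
  A: 452 − 1(363) = 89
  B: 0 + 1(363) = 363
Total out = 452 mol/s; y_A = 89 / 452 = 0.1969.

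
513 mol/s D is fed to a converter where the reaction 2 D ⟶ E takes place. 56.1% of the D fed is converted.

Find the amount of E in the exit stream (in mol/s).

D reacted = 0.561 × 513 = 287.8 mol/s; ν_D = −2, so ξ = 287.8/2 = 143.9 mol/s.
Outlet amounts (n = n₀ + ν ξ):
  D: 513 − 2(143.9) = 225.2
  E: 0 + 1(143.9) = 143.9

144 mol/s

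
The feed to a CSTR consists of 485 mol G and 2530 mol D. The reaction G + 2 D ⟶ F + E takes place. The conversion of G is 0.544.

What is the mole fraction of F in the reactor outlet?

0.0959

G reacted = 0.544 × 485 = 263.8 mol; ν_G = −1, so ξ = 263.8/1 = 263.8 mol.
Outlet amounts (n = n₀ + ν ξ):
  G: 485 − 1(263.8) = 221.2
  D: 2530 − 2(263.8) = 2002
  F: 0 + 1(263.8) = 263.8
  E: 0 + 1(263.8) = 263.8
Total out = 2751 mol; y_F = 263.8 / 2751 = 0.0959.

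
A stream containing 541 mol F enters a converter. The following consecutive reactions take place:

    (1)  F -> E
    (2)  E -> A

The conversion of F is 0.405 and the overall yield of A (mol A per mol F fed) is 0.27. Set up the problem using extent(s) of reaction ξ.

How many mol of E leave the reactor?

73 mol

Conversion of F: F consumed = 1ξ₁ = 0.405 × 541 → ξ₁ = 219.1 mol.
Yield of A: 1ξ₂ / 541 = 0.27 → ξ₂ = 146.1 mol.
Outlet amounts (n = n₀ + Σ ν·ξ):
  F: 541 − 1(219.1) = 321.9
  E: 0 + 1(219.1) − 1(146.1) = 73.03
  A: 0 + 1(146.1) = 146.1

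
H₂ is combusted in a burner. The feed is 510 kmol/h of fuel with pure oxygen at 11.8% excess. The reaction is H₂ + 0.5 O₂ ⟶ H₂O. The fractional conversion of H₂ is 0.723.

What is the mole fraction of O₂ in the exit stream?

Stoichiometric O₂ = 0.5 × 510 = 255 kmol/h; O₂ fed = 255 × 1.118 = 285.1 kmol/h.
Fuel reacted = 0.723 × 510 → ξ = 368.7 kmol/h.
Outlet (n = n₀ + ν ξ):
  H₂: 510 − 1(368.7) = 141.3
  O₂: 285.1 − 0.5(368.7) = 100.7
  H₂O: 0 + 1(368.7) = 368.7
Total out = 610.7 kmol/h; y_O₂ = 100.7 / 610.7 = 0.1649.

0.165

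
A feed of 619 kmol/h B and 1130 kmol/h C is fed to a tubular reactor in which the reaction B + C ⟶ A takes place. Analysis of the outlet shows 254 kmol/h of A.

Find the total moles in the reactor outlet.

1500 kmol/h

For A: n = n₀ + 1ξ → 254 = 0 + 1ξ, giving ξ = 254 kmol/h.
Outlet amounts (n = n₀ + ν ξ):
  B: 619 − 1(254) = 365
  C: 1130 − 1(254) = 876
  A: 0 + 1(254) = 254
Total out = 365 + 876 + 254 = 1495 kmol/h.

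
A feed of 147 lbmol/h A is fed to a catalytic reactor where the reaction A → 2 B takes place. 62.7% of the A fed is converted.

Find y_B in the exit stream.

A reacted = 0.627 × 147 = 92.17 lbmol/h; ν_A = −1, so ξ = 92.17/1 = 92.17 lbmol/h.
Outlet amounts (n = n₀ + ν ξ):
  A: 147 − 1(92.17) = 54.83
  B: 0 + 2(92.17) = 184.3
Total out = 239.2 lbmol/h; y_B = 184.3 / 239.2 = 0.7707.

0.771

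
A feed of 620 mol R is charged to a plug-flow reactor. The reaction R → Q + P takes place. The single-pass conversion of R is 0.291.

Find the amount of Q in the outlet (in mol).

R reacted = 0.291 × 620 = 180.4 mol; ν_R = −1, so ξ = 180.4/1 = 180.4 mol.
Outlet amounts (n = n₀ + ν ξ):
  R: 620 − 1(180.4) = 439.6
  Q: 0 + 1(180.4) = 180.4
  P: 0 + 1(180.4) = 180.4

180 mol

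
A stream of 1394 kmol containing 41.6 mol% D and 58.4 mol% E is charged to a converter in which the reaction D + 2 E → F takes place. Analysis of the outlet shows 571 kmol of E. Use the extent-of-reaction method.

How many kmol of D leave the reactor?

For E: n = n₀ − 2ξ → 571 = 814.1 − 2ξ, giving ξ = 121.5 kmol.
Outlet amounts (n = n₀ + ν ξ):
  D: 579.9 − 1(121.5) = 458.4
  E: 814.1 − 2(121.5) = 571
  F: 0 + 1(121.5) = 121.5

458 kmol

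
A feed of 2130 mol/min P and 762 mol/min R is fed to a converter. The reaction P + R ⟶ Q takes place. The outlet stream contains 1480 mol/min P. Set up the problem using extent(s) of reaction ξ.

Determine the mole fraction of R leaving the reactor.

0.05

For P: n = n₀ − 1ξ → 1480 = 2130 − 1ξ, giving ξ = 650 mol/min.
Outlet amounts (n = n₀ + ν ξ):
  P: 2130 − 1(650) = 1480
  R: 762 − 1(650) = 112
  Q: 0 + 1(650) = 650
Total out = 2242 mol/min; y_R = 112 / 2242 = 0.04996.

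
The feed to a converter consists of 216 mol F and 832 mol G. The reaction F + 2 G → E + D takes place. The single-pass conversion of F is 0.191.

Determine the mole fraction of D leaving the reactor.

F reacted = 0.191 × 216 = 41.26 mol; ν_F = −1, so ξ = 41.26/1 = 41.26 mol.
Outlet amounts (n = n₀ + ν ξ):
  F: 216 − 1(41.26) = 174.7
  G: 832 − 2(41.26) = 749.5
  E: 0 + 1(41.26) = 41.26
  D: 0 + 1(41.26) = 41.26
Total out = 1007 mol; y_D = 41.26 / 1007 = 0.04098.

0.041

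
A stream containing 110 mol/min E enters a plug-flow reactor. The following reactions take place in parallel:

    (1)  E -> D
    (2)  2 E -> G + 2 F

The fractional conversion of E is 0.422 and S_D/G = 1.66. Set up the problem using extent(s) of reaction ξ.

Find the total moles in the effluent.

123 mol/min

Conversion of E: E consumed = 0.422 × 110 = 46.42 mol/min = 1ξ₁ + 2ξ₂.
Selectivity: 1ξ₁ / (1ξ₂) = 1.66 → ξ₁ = 1.66 ξ₂.
Substitute: (1·1.66 + 2) ξ₂ = 46.42 → ξ₂ = 12.68 mol/min, ξ₁ = 21.05 mol/min.
Outlet amounts (n = n₀ + Σ ν·ξ):
  E: 110 − 1(21.05) − 2(12.68) = 63.58
  D: 0 + 1(21.05) = 21.05
  G: 0 + 1(12.68) = 12.68
  F: 0 + 2(12.68) = 25.37
Total out = 63.58 + 21.05 + 12.68 + 25.37 = 122.7 mol/min.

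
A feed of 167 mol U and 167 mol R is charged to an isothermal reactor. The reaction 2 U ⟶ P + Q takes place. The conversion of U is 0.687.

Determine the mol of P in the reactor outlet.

U reacted = 0.687 × 167 = 114.7 mol; ν_U = −2, so ξ = 114.7/2 = 57.36 mol.
Outlet amounts (n = n₀ + ν ξ):
  U: 167 − 2(57.36) = 52.27
  P: 0 + 1(57.36) = 57.36
  Q: 0 + 1(57.36) = 57.36
  R: 167 (inert)

57.4 mol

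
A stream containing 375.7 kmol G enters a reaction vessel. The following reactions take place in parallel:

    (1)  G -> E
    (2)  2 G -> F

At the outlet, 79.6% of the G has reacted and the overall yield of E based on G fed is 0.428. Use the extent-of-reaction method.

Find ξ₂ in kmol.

Yield of E: 1ξ₁ / 375.7 = 0.428 → ξ₁ = 160.8 kmol.
Conversion of G: 1ξ₁ + 2ξ₂ = 0.796 × 375.7 = 299.1 → ξ₂ = 69.13 kmol.
Outlet amounts (n = n₀ + Σ ν·ξ):
  G: 375.7 − 1(160.8) − 2(69.13) = 76.64
  E: 0 + 1(160.8) = 160.8
  F: 0 + 1(69.13) = 69.13

ξ₂ = 69.1 kmol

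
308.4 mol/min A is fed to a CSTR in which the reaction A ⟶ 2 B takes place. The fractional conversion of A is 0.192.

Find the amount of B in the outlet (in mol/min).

118 mol/min

A reacted = 0.192 × 308.4 = 59.21 mol/min; ν_A = −1, so ξ = 59.21/1 = 59.21 mol/min.
Outlet amounts (n = n₀ + ν ξ):
  A: 308.4 − 1(59.21) = 249.2
  B: 0 + 2(59.21) = 118.4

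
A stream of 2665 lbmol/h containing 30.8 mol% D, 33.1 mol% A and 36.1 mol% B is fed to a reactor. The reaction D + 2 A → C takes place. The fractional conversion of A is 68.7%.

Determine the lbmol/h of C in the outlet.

303 lbmol/h

A reacted = 0.687 × 882.1 = 606 lbmol/h; ν_A = −2, so ξ = 606/2 = 303 lbmol/h.
Outlet amounts (n = n₀ + ν ξ):
  D: 820.8 − 1(303) = 517.8
  A: 882.1 − 2(303) = 276.1
  C: 0 + 1(303) = 303
  B: 962.1 (inert)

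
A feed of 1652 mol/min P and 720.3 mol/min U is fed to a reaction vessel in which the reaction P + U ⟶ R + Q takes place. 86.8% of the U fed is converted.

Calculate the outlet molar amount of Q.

U reacted = 0.868 × 720.3 = 625.2 mol/min; ν_U = −1, so ξ = 625.2/1 = 625.2 mol/min.
Outlet amounts (n = n₀ + ν ξ):
  P: 1652 − 1(625.2) = 1027
  U: 720.3 − 1(625.2) = 95.08
  R: 0 + 1(625.2) = 625.2
  Q: 0 + 1(625.2) = 625.2

625 mol/min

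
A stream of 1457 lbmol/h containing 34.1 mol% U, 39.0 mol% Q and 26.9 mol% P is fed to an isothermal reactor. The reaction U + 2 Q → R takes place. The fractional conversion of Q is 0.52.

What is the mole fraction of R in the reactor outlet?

Q reacted = 0.52 × 568.2 = 295.5 lbmol/h; ν_Q = −2, so ξ = 295.5/2 = 147.7 lbmol/h.
Outlet amounts (n = n₀ + ν ξ):
  U: 496.8 − 1(147.7) = 349.1
  Q: 568.2 − 2(147.7) = 272.8
  R: 0 + 1(147.7) = 147.7
  P: 391.9 (inert)
Total out = 1162 lbmol/h; y_R = 147.7 / 1162 = 0.1272.

0.127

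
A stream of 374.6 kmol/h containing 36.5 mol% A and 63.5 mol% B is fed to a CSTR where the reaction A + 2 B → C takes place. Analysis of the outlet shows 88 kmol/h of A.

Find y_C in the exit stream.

0.176

For A: n = n₀ − 1ξ → 88 = 136.7 − 1ξ, giving ξ = 48.73 kmol/h.
Outlet amounts (n = n₀ + ν ξ):
  A: 136.7 − 1(48.73) = 88
  B: 237.9 − 2(48.73) = 140.4
  C: 0 + 1(48.73) = 48.73
Total out = 277.1 kmol/h; y_C = 48.73 / 277.1 = 0.1758.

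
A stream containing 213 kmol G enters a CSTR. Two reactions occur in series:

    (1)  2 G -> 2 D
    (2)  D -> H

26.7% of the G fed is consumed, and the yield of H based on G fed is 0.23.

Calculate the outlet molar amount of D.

Conversion of G: G consumed = 2ξ₁ = 0.267 × 213 → ξ₁ = 28.44 kmol.
Yield of H: 1ξ₂ / 213 = 0.23 → ξ₂ = 48.99 kmol.
Outlet amounts (n = n₀ + Σ ν·ξ):
  G: 213 − 2(28.44) = 156.1
  D: 0 + 2(28.44) − 1(48.99) = 7.881
  H: 0 + 1(48.99) = 48.99

7.88 kmol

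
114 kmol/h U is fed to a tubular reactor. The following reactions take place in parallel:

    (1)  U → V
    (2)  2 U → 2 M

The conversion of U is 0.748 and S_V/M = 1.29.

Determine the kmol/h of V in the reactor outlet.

48 kmol/h

Conversion of U: U consumed = 0.748 × 114 = 85.27 kmol/h = 1ξ₁ + 2ξ₂.
Selectivity: 1ξ₁ / (2ξ₂) = 1.29 → ξ₁ = 2.58 ξ₂.
Substitute: (1·2.58 + 2) ξ₂ = 85.27 → ξ₂ = 18.62 kmol/h, ξ₁ = 48.04 kmol/h.
Outlet amounts (n = n₀ + Σ ν·ξ):
  U: 114 − 1(48.04) − 2(18.62) = 28.73
  V: 0 + 1(48.04) = 48.04
  M: 0 + 2(18.62) = 37.24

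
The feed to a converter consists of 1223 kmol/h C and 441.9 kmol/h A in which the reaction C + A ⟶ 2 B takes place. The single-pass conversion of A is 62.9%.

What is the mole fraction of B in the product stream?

A reacted = 0.629 × 441.9 = 278 kmol/h; ν_A = −1, so ξ = 278/1 = 278 kmol/h.
Outlet amounts (n = n₀ + ν ξ):
  C: 1223 − 1(278) = 945
  A: 441.9 − 1(278) = 163.9
  B: 0 + 2(278) = 555.9
Total out = 1665 kmol/h; y_B = 555.9 / 1665 = 0.3339.

0.334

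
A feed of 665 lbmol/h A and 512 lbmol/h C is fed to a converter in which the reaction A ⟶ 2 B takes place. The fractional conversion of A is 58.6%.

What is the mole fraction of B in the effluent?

A reacted = 0.586 × 665 = 389.7 lbmol/h; ν_A = −1, so ξ = 389.7/1 = 389.7 lbmol/h.
Outlet amounts (n = n₀ + ν ξ):
  A: 665 − 1(389.7) = 275.3
  B: 0 + 2(389.7) = 779.4
  C: 512 (inert)
Total out = 1567 lbmol/h; y_B = 779.4 / 1567 = 0.4975.

0.497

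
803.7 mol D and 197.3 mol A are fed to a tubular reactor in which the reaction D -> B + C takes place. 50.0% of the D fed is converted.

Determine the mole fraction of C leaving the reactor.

D reacted = 0.5 × 803.7 = 401.9 mol; ν_D = −1, so ξ = 401.9/1 = 401.9 mol.
Outlet amounts (n = n₀ + ν ξ):
  D: 803.7 − 1(401.9) = 401.9
  B: 0 + 1(401.9) = 401.9
  C: 0 + 1(401.9) = 401.9
  A: 197.3 (inert)
Total out = 1403 mol; y_C = 401.9 / 1403 = 0.2865.

0.286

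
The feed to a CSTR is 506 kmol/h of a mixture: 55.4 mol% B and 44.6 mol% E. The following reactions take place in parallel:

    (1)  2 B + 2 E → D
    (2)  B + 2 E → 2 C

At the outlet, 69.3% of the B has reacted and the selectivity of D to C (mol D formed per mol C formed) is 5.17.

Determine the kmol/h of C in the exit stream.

17.9 kmol/h

Conversion of B: B consumed = 0.693 × 280.3 = 194.3 kmol/h = 2ξ₁ + 1ξ₂.
Selectivity: 1ξ₁ / (2ξ₂) = 5.17 → ξ₁ = 10.34 ξ₂.
Substitute: (2·10.34 + 1) ξ₂ = 194.3 → ξ₂ = 8.961 kmol/h, ξ₁ = 92.65 kmol/h.
Outlet amounts (n = n₀ + Σ ν·ξ):
  B: 280.3 − 2(92.65) − 1(8.961) = 86.06
  E: 225.7 − 2(92.65) − 2(8.961) = 22.45
  D: 0 + 1(92.65) = 92.65
  C: 0 + 2(8.961) = 17.92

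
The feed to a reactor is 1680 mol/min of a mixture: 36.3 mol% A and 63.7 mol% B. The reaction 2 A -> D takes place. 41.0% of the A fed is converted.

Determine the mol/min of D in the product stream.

A reacted = 0.41 × 609.8 = 250 mol/min; ν_A = −2, so ξ = 250/2 = 125 mol/min.
Outlet amounts (n = n₀ + ν ξ):
  A: 609.8 − 2(125) = 359.8
  D: 0 + 1(125) = 125
  B: 1070 (inert)

125 mol/min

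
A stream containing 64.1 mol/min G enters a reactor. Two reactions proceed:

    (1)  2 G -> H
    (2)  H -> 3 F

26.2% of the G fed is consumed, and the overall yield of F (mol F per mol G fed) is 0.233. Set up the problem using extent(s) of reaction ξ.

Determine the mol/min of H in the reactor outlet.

Conversion of G: G consumed = 2ξ₁ = 0.262 × 64.1 → ξ₁ = 8.397 mol/min.
Yield of F: 3ξ₂ / 64.1 = 0.233 → ξ₂ = 4.978 mol/min.
Outlet amounts (n = n₀ + Σ ν·ξ):
  G: 64.1 − 2(8.397) = 47.31
  H: 0 + 1(8.397) − 1(4.978) = 3.419
  F: 0 + 3(4.978) = 14.94

3.42 mol/min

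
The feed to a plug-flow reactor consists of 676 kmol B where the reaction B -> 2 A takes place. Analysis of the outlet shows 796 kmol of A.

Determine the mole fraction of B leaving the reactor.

For A: n = n₀ + 2ξ → 796 = 0 + 2ξ, giving ξ = 398 kmol.
Outlet amounts (n = n₀ + ν ξ):
  B: 676 − 1(398) = 278
  A: 0 + 2(398) = 796
Total out = 1074 kmol; y_B = 278 / 1074 = 0.2588.

0.259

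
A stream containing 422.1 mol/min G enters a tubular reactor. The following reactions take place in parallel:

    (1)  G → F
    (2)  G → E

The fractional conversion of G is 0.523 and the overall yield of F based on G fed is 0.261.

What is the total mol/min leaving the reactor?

422 mol/min

Yield of F: 1ξ₁ / 422.1 = 0.261 → ξ₁ = 110.2 mol/min.
Conversion of G: 1ξ₁ + 1ξ₂ = 0.523 × 422.1 = 220.8 → ξ₂ = 110.6 mol/min.
Outlet amounts (n = n₀ + Σ ν·ξ):
  G: 422.1 − 1(110.2) − 1(110.6) = 201.3
  F: 0 + 1(110.2) = 110.2
  E: 0 + 1(110.6) = 110.6
Total out = 201.3 + 110.2 + 110.6 = 422.1 mol/min.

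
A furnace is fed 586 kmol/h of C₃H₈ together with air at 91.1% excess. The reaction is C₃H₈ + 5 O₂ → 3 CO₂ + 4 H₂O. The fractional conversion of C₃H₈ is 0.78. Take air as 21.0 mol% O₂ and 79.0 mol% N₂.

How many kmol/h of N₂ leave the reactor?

Stoichiometric O₂ = 5 × 586 = 2930 kmol/h; O₂ fed = 2930 × 1.911 = 5599 kmol/h.
N₂ fed = 5599 × 79/21 = 21060 kmol/h.
Fuel reacted = 0.78 × 586 → ξ = 457.1 kmol/h.
Outlet (n = n₀ + ν ξ):
  C₃H₈: 586 − 1(457.1) = 128.9
  O₂: 5599 − 5(457.1) = 3314
  N₂: 21060 (inert)
  CO₂: 0 + 3(457.1) = 1371
  H₂O: 0 + 4(457.1) = 1828

21100 kmol/h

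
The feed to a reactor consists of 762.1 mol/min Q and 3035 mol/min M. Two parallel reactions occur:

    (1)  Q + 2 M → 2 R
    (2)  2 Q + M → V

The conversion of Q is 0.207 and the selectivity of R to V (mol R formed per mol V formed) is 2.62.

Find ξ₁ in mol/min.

Conversion of Q: Q consumed = 0.207 × 762.1 = 157.8 mol/min = 1ξ₁ + 2ξ₂.
Selectivity: 2ξ₁ / (1ξ₂) = 2.62 → ξ₁ = 1.31 ξ₂.
Substitute: (1·1.31 + 2) ξ₂ = 157.8 → ξ₂ = 47.66 mol/min, ξ₁ = 62.43 mol/min.
Outlet amounts (n = n₀ + Σ ν·ξ):
  Q: 762.1 − 1(62.43) − 2(47.66) = 604.3
  M: 3035 − 2(62.43) − 1(47.66) = 2862
  R: 0 + 2(62.43) = 124.9
  V: 0 + 1(47.66) = 47.66

ξ₁ = 62.4 mol/min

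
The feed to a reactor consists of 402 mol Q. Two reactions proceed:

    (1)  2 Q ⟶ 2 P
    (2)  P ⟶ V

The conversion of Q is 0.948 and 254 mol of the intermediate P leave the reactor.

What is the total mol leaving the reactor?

402 mol

Conversion of Q: Q consumed = 2ξ₁ = 0.948 × 402 → ξ₁ = 190.5 mol.
P balance: n_P = 0 + 2ξ₁ − 1ξ₂ = 254 → ξ₂ = (2·190.5 − 254)/1 = 127.1 mol.
Outlet amounts (n = n₀ + Σ ν·ξ):
  Q: 402 − 2(190.5) = 20.9
  P: 0 + 2(190.5) − 1(127.1) = 254
  V: 0 + 1(127.1) = 127.1
Total out = 20.9 + 254 + 127.1 = 402 mol.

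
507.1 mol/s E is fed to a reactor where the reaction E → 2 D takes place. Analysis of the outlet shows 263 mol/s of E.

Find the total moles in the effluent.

For E: n = n₀ − 1ξ → 263 = 507.1 − 1ξ, giving ξ = 244.1 mol/s.
Outlet amounts (n = n₀ + ν ξ):
  E: 507.1 − 1(244.1) = 263
  D: 0 + 2(244.1) = 488.2
Total out = 263 + 488.2 = 751.2 mol/s.

751 mol/s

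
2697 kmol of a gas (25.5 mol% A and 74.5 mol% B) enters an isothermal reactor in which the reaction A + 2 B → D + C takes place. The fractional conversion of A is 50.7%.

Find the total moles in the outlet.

2350 kmol

A reacted = 0.507 × 687.7 = 348.7 kmol; ν_A = −1, so ξ = 348.7/1 = 348.7 kmol.
Outlet amounts (n = n₀ + ν ξ):
  A: 687.7 − 1(348.7) = 339.1
  B: 2009 − 2(348.7) = 1312
  D: 0 + 1(348.7) = 348.7
  C: 0 + 1(348.7) = 348.7
Total out = 339.1 + 1312 + 348.7 + 348.7 = 2348 kmol.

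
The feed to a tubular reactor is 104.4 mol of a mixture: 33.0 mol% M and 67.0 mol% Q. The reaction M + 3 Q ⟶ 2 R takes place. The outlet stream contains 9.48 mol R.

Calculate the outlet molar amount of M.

For R: n = n₀ + 2ξ → 9.48 = 0 + 2ξ, giving ξ = 4.74 mol.
Outlet amounts (n = n₀ + ν ξ):
  M: 34.45 − 1(4.74) = 29.71
  Q: 69.95 − 3(4.74) = 55.73
  R: 0 + 2(4.74) = 9.48

29.7 mol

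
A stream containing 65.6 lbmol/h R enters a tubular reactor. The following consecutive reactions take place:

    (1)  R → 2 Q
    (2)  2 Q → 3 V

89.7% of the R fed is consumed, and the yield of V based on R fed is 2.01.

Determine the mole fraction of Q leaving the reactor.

0.177

Conversion of R: R consumed = 1ξ₁ = 0.897 × 65.6 → ξ₁ = 58.84 lbmol/h.
Yield of V: 3ξ₂ / 65.6 = 2.01 → ξ₂ = 43.95 lbmol/h.
Outlet amounts (n = n₀ + Σ ν·ξ):
  R: 65.6 − 1(58.84) = 6.757
  Q: 0 + 2(58.84) − 2(43.95) = 29.78
  V: 0 + 3(43.95) = 131.9
Total out = 168.4 lbmol/h; y_Q = 29.78 / 168.4 = 0.1769.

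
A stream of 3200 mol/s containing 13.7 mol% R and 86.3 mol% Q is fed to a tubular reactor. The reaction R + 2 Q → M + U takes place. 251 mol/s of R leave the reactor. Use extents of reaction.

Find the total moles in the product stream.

3010 mol/s

For R: n = n₀ − 1ξ → 251 = 438.4 − 1ξ, giving ξ = 187.4 mol/s.
Outlet amounts (n = n₀ + ν ξ):
  R: 438.4 − 1(187.4) = 251
  Q: 2762 − 2(187.4) = 2387
  M: 0 + 1(187.4) = 187.4
  U: 0 + 1(187.4) = 187.4
Total out = 251 + 2387 + 187.4 + 187.4 = 3013 mol/s.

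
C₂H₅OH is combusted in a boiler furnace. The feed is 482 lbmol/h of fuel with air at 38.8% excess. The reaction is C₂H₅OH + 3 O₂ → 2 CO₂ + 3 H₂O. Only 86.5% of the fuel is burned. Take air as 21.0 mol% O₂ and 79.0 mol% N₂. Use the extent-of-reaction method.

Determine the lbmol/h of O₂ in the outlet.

756 lbmol/h

Stoichiometric O₂ = 3 × 482 = 1446 lbmol/h; O₂ fed = 1446 × 1.388 = 2007 lbmol/h.
N₂ fed = 2007 × 79/21 = 7550 lbmol/h.
Fuel reacted = 0.865 × 482 → ξ = 416.9 lbmol/h.
Outlet (n = n₀ + ν ξ):
  C₂H₅OH: 482 − 1(416.9) = 65.07
  O₂: 2007 − 3(416.9) = 756.3
  N₂: 7550 (inert)
  CO₂: 0 + 2(416.9) = 833.9
  H₂O: 0 + 3(416.9) = 1251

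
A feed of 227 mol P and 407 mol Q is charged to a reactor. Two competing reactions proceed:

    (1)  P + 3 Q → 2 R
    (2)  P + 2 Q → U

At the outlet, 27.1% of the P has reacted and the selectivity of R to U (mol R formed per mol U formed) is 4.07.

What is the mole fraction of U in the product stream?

Conversion of P: P consumed = 0.271 × 227 = 61.52 mol = 1ξ₁ + 1ξ₂.
Selectivity: 2ξ₁ / (1ξ₂) = 4.07 → ξ₁ = 2.035 ξ₂.
Substitute: (1·2.035 + 1) ξ₂ = 61.52 → ξ₂ = 20.27 mol, ξ₁ = 41.25 mol.
Outlet amounts (n = n₀ + Σ ν·ξ):
  P: 227 − 1(41.25) − 1(20.27) = 165.5
  Q: 407 − 3(41.25) − 2(20.27) = 242.7
  R: 0 + 2(41.25) = 82.5
  U: 0 + 1(20.27) = 20.27
Total out = 511 mol; y_U = 20.27 / 511 = 0.03967.

0.0397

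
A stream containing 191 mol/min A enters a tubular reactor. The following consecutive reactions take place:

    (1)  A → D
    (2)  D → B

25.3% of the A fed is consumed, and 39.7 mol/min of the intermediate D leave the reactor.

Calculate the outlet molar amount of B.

Conversion of A: A consumed = 1ξ₁ = 0.253 × 191 → ξ₁ = 48.32 mol/min.
D balance: n_D = 0 + 1ξ₁ − 1ξ₂ = 39.7 → ξ₂ = (1·48.32 − 39.7)/1 = 8.623 mol/min.
Outlet amounts (n = n₀ + Σ ν·ξ):
  A: 191 − 1(48.32) = 142.7
  D: 0 + 1(48.32) − 1(8.623) = 39.7
  B: 0 + 1(8.623) = 8.623

8.62 mol/min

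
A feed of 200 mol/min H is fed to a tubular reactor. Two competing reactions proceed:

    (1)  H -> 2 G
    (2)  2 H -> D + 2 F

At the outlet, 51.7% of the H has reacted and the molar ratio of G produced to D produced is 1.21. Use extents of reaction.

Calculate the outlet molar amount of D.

Conversion of H: H consumed = 0.517 × 200 = 103.4 mol/min = 1ξ₁ + 2ξ₂.
Selectivity: 2ξ₁ / (1ξ₂) = 1.21 → ξ₁ = 0.605 ξ₂.
Substitute: (1·0.605 + 2) ξ₂ = 103.4 → ξ₂ = 39.69 mol/min, ξ₁ = 24.01 mol/min.
Outlet amounts (n = n₀ + Σ ν·ξ):
  H: 200 − 1(24.01) − 2(39.69) = 96.6
  G: 0 + 2(24.01) = 48.03
  D: 0 + 1(39.69) = 39.69
  F: 0 + 2(39.69) = 79.39

39.7 mol/min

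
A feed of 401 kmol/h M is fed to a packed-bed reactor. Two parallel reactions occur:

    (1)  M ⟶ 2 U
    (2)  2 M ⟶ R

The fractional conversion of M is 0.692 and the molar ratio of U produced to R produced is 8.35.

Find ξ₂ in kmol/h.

ξ₂ = 44.9 kmol/h

Conversion of M: M consumed = 0.692 × 401 = 277.5 kmol/h = 1ξ₁ + 2ξ₂.
Selectivity: 2ξ₁ / (1ξ₂) = 8.35 → ξ₁ = 4.175 ξ₂.
Substitute: (1·4.175 + 2) ξ₂ = 277.5 → ξ₂ = 44.94 kmol/h, ξ₁ = 187.6 kmol/h.
Outlet amounts (n = n₀ + Σ ν·ξ):
  M: 401 − 1(187.6) − 2(44.94) = 123.5
  U: 0 + 2(187.6) = 375.2
  R: 0 + 1(44.94) = 44.94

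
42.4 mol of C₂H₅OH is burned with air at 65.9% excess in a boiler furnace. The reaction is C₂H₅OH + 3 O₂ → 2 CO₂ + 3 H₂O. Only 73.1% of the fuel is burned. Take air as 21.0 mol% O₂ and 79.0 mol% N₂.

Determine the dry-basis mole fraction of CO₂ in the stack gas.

Stoichiometric O₂ = 3 × 42.4 = 127.2 mol; O₂ fed = 127.2 × 1.659 = 211 mol.
N₂ fed = 211 × 79/21 = 793.9 mol.
Fuel reacted = 0.731 × 42.4 → ξ = 30.99 mol.
Outlet (n = n₀ + ν ξ):
  C₂H₅OH: 42.4 − 1(30.99) = 11.41
  O₂: 211 − 3(30.99) = 118
  N₂: 793.9 (inert)
  CO₂: 0 + 2(30.99) = 61.99
  H₂O: 0 + 3(30.99) = 92.98
Dry total = 985.3 mol; y_CO₂ (dry) = 61.99 / 985.3 = 0.06291.

0.0629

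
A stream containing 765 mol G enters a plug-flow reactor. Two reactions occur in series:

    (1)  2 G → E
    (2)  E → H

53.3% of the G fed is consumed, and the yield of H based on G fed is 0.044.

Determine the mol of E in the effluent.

Conversion of G: G consumed = 2ξ₁ = 0.533 × 765 → ξ₁ = 203.9 mol.
Yield of H: 1ξ₂ / 765 = 0.044 → ξ₂ = 33.66 mol.
Outlet amounts (n = n₀ + Σ ν·ξ):
  G: 765 − 2(203.9) = 357.3
  E: 0 + 1(203.9) − 1(33.66) = 170.2
  H: 0 + 1(33.66) = 33.66

170 mol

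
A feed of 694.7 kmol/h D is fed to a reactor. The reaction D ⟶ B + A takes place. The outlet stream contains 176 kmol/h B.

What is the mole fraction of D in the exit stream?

0.596

For B: n = n₀ + 1ξ → 176 = 0 + 1ξ, giving ξ = 176 kmol/h.
Outlet amounts (n = n₀ + ν ξ):
  D: 694.7 − 1(176) = 518.7
  B: 0 + 1(176) = 176
  A: 0 + 1(176) = 176
Total out = 870.7 kmol/h; y_D = 518.7 / 870.7 = 0.5957.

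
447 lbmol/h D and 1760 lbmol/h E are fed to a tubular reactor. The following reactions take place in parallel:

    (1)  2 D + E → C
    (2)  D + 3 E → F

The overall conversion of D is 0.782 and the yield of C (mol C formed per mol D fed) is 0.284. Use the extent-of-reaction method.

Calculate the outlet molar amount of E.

Yield of C: 1ξ₁ / 447 = 0.284 → ξ₁ = 126.9 lbmol/h.
Conversion of D: 2ξ₁ + 1ξ₂ = 0.782 × 447 = 349.6 → ξ₂ = 95.66 lbmol/h.
Outlet amounts (n = n₀ + Σ ν·ξ):
  D: 447 − 2(126.9) − 1(95.66) = 97.45
  E: 1760 − 1(126.9) − 3(95.66) = 1346
  C: 0 + 1(126.9) = 126.9
  F: 0 + 1(95.66) = 95.66

1350 lbmol/h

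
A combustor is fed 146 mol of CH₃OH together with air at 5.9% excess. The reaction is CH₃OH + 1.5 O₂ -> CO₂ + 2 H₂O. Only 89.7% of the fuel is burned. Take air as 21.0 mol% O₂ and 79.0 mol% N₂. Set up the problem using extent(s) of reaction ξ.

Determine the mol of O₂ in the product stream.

35.5 mol

Stoichiometric O₂ = 1.5 × 146 = 219 mol; O₂ fed = 219 × 1.059 = 231.9 mol.
N₂ fed = 231.9 × 79/21 = 872.5 mol.
Fuel reacted = 0.897 × 146 → ξ = 131 mol.
Outlet (n = n₀ + ν ξ):
  CH₃OH: 146 − 1(131) = 15.04
  O₂: 231.9 − 1.5(131) = 35.48
  N₂: 872.5 (inert)
  CO₂: 0 + 1(131) = 131
  H₂O: 0 + 2(131) = 261.9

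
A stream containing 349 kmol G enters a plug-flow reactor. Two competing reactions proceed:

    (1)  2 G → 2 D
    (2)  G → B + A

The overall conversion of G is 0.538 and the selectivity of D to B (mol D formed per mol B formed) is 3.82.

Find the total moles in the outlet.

388 kmol

Conversion of G: G consumed = 0.538 × 349 = 187.8 kmol = 2ξ₁ + 1ξ₂.
Selectivity: 2ξ₁ / (1ξ₂) = 3.82 → ξ₁ = 1.91 ξ₂.
Substitute: (2·1.91 + 1) ξ₂ = 187.8 → ξ₂ = 38.95 kmol, ξ₁ = 74.4 kmol.
Outlet amounts (n = n₀ + Σ ν·ξ):
  G: 349 − 2(74.4) − 1(38.95) = 161.2
  D: 0 + 2(74.4) = 148.8
  B: 0 + 1(38.95) = 38.95
  A: 0 + 1(38.95) = 38.95
Total out = 161.2 + 148.8 + 38.95 + 38.95 = 388 kmol.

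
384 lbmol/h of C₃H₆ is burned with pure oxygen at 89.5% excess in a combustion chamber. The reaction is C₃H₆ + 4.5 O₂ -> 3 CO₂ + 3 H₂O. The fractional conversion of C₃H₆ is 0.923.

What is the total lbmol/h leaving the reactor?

Stoichiometric O₂ = 4.5 × 384 = 1728 lbmol/h; O₂ fed = 1728 × 1.895 = 3275 lbmol/h.
Fuel reacted = 0.923 × 384 → ξ = 354.4 lbmol/h.
Outlet (n = n₀ + ν ξ):
  C₃H₆: 384 − 1(354.4) = 29.57
  O₂: 3275 − 4.5(354.4) = 1680
  CO₂: 0 + 3(354.4) = 1063
  H₂O: 0 + 3(354.4) = 1063
Total out = 29.57 + 1680 + 1063 + 1063 = 3836 lbmol/h.

3840 lbmol/h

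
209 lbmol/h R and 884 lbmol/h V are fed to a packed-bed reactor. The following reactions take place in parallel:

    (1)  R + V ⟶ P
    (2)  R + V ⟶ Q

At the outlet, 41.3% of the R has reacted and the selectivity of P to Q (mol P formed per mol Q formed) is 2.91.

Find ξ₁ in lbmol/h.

Conversion of R: R consumed = 0.413 × 209 = 86.32 lbmol/h = 1ξ₁ + 1ξ₂.
Selectivity: 1ξ₁ / (1ξ₂) = 2.91 → ξ₁ = 2.91 ξ₂.
Substitute: (1·2.91 + 1) ξ₂ = 86.32 → ξ₂ = 22.08 lbmol/h, ξ₁ = 64.24 lbmol/h.
Outlet amounts (n = n₀ + Σ ν·ξ):
  R: 209 − 1(64.24) − 1(22.08) = 122.7
  V: 884 − 1(64.24) − 1(22.08) = 797.7
  P: 0 + 1(64.24) = 64.24
  Q: 0 + 1(22.08) = 22.08

ξ₁ = 64.2 lbmol/h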